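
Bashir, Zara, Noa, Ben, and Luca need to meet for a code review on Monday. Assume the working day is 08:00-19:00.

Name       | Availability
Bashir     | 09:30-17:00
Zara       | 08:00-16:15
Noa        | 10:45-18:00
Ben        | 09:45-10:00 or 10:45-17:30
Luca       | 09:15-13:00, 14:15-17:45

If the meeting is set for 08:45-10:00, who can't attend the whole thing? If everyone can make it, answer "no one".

Bashir: not fully free for 08:45-10:00. Zara: free for 08:45-10:00. Noa: not fully free for 08:45-10:00. Ben: not fully free for 08:45-10:00. Luca: not fully free for 08:45-10:00.

Bashir, Ben, Luca, Noa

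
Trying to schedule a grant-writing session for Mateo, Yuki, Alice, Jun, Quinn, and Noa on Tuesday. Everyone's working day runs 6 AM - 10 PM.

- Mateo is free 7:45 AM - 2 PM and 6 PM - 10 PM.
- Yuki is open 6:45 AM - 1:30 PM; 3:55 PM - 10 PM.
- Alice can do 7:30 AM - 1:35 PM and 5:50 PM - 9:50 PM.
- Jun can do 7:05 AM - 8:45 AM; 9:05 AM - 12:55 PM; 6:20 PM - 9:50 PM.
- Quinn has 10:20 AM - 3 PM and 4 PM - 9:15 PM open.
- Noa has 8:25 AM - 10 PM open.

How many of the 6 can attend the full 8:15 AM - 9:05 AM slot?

Mateo, Yuki, and Alice can make the full 08:15-09:05 slot — that's 3.

3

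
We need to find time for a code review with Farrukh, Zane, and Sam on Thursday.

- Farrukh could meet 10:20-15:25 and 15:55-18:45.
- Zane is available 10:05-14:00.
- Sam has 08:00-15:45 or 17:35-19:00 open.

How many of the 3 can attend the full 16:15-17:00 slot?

Farrukh can make the full 16:15-17:00 slot — that's 1.

1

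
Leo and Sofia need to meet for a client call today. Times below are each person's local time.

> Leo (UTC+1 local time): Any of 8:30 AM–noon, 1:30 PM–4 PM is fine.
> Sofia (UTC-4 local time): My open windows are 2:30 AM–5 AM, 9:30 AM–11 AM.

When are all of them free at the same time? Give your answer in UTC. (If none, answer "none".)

07:30-09:00, 13:30-15:00

Leo in UTC: 07:30-11:00, 12:30-15:00 (subtract 1h to convert from UTC+1).
Sofia in UTC: 06:30-09:00, 13:30-15:00 (add 4h to convert from UTC-4).
Leo ∩ Sofia: 07:30-09:00, 13:30-15:00.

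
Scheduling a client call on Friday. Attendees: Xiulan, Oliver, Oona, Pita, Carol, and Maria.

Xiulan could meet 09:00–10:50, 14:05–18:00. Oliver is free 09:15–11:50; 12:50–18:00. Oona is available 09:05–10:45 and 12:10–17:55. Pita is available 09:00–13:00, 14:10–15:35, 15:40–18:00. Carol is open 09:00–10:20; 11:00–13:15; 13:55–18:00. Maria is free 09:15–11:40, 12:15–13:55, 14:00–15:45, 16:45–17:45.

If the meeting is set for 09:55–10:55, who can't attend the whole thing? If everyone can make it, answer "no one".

Carol, Oona, Xiulan

Xiulan: not fully free for 09:55-10:55. Oliver: free for 09:55-10:55. Oona: not fully free for 09:55-10:55. Pita: free for 09:55-10:55. Carol: not fully free for 09:55-10:55. Maria: free for 09:55-10:55.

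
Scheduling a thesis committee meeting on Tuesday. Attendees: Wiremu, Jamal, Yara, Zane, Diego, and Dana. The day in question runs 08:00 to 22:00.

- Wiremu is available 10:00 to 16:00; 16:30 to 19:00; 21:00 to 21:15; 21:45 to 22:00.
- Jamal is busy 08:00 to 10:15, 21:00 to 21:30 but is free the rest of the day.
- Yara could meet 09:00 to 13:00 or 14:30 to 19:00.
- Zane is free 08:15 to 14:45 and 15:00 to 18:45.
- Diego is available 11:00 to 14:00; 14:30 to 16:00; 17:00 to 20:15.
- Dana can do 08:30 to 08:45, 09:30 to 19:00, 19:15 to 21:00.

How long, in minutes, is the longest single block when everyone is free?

120

Wiremu free: 10:00-16:00, 16:30-19:00, 21:00-21:15, 21:45-22:00.
Jamal free: 10:15-21:00, 21:30-22:00 (invert busy blocks within the working day).
Yara free: 09:00-13:00, 14:30-19:00.
Zane free: 08:15-14:45, 15:00-18:45.
Diego free: 11:00-14:00, 14:30-16:00, 17:00-20:15.
Dana free: 08:30-08:45, 09:30-19:00, 19:15-21:00.
Wiremu ∩ Jamal: 10:15-16:00, 16:30-19:00, 21:45-22:00.
Wiremu ∩ Jamal ∩ Yara: 10:15-13:00, 14:30-16:00, 16:30-19:00.
Wiremu ∩ Jamal ∩ Yara ∩ Zane: 10:15-13:00, 14:30-14:45, 15:00-16:00, 16:30-18:45.
Wiremu ∩ Jamal ∩ Yara ∩ Zane ∩ Diego: 11:00-13:00, 14:30-14:45, 15:00-16:00, 17:00-18:45.
Wiremu ∩ Jamal ∩ Yara ∩ Zane ∩ Diego ∩ Dana: 11:00-13:00, 14:30-14:45, 15:00-16:00, 17:00-18:45.
The longest is 11:00-13:00 at 120 minutes.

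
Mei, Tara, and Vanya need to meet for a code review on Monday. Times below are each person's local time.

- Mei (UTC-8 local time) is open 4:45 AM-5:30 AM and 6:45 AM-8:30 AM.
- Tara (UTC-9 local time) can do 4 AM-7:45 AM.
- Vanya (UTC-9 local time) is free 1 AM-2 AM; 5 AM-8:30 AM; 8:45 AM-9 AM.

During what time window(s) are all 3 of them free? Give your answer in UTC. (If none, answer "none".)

Mei in UTC: 12:45-13:30, 14:45-16:30 (add 8h to convert from UTC-8).
Tara in UTC: 13:00-16:45 (add 9h to convert from UTC-9).
Vanya in UTC: 10:00-11:00, 14:00-17:30, 17:45-18:00 (add 9h to convert from UTC-9).
Mei ∩ Tara: 13:00-13:30, 14:45-16:30.
Mei ∩ Tara ∩ Vanya: 14:45-16:30.
So the common availability across everyone is 14:45-16:30.

14:45-16:30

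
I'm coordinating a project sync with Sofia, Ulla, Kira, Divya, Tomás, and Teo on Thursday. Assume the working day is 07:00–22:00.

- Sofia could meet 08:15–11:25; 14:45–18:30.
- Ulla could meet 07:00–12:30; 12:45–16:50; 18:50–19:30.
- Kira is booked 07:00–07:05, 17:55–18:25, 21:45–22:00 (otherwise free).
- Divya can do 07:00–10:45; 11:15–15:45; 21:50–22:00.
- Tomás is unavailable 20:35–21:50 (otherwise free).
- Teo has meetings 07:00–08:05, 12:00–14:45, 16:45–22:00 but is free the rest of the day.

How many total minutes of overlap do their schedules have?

Sofia free: 08:15-11:25, 14:45-18:30.
Ulla free: 07:00-12:30, 12:45-16:50, 18:50-19:30.
Kira free: 07:05-17:55, 18:25-21:45 (invert busy blocks within the working day).
Divya free: 07:00-10:45, 11:15-15:45, 21:50-22:00.
Tomás free: 07:00-20:35, 21:50-22:00 (invert busy blocks within the working day).
Teo free: 08:05-12:00, 14:45-16:45 (invert busy blocks within the working day).
Sofia ∩ Ulla: 08:15-11:25, 14:45-16:50.
Sofia ∩ Ulla ∩ Kira: 08:15-11:25, 14:45-16:50.
Sofia ∩ Ulla ∩ Kira ∩ Divya: 08:15-10:45, 11:15-11:25, 14:45-15:45.
Sofia ∩ Ulla ∩ Kira ∩ Divya ∩ Tomás: 08:15-10:45, 11:15-11:25, 14:45-15:45.
Sofia ∩ Ulla ∩ Kira ∩ Divya ∩ Tomás ∩ Teo: 08:15-10:45, 11:15-11:25, 14:45-15:45.
Summing the common windows: 150 + 10 + 60 = 220 minutes.

220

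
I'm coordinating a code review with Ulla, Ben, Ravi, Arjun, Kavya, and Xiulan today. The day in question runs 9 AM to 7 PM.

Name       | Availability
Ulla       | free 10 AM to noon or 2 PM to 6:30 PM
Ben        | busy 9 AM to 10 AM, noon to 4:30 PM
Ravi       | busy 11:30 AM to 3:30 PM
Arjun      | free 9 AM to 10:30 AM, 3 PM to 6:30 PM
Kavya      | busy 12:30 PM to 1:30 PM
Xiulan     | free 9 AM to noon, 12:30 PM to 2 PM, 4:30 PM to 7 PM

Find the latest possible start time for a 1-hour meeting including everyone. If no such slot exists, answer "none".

Ulla free: 10:00-12:00, 14:00-18:30.
Ben free: 10:00-12:00, 16:30-19:00 (invert busy blocks within the working day).
Ravi free: 09:00-11:30, 15:30-19:00 (invert busy blocks within the working day).
Arjun free: 09:00-10:30, 15:00-18:30.
Kavya free: 09:00-12:30, 13:30-19:00 (invert busy blocks within the working day).
Xiulan free: 09:00-12:00, 12:30-14:00, 16:30-19:00.
Ulla ∩ Ben: 10:00-12:00, 16:30-18:30.
Ulla ∩ Ben ∩ Ravi: 10:00-11:30, 16:30-18:30.
Ulla ∩ Ben ∩ Ravi ∩ Arjun: 10:00-10:30, 16:30-18:30.
Ulla ∩ Ben ∩ Ravi ∩ Arjun ∩ Kavya: 10:00-10:30, 16:30-18:30.
Ulla ∩ Ben ∩ Ravi ∩ Arjun ∩ Kavya ∩ Xiulan: 10:00-10:30, 16:30-18:30.
Those are the intersection windows.
The last common window of at least 60 minutes is 16:30-18:30; a 60-minute meeting can start as late as 17:30 and still end by 18:30.

17:30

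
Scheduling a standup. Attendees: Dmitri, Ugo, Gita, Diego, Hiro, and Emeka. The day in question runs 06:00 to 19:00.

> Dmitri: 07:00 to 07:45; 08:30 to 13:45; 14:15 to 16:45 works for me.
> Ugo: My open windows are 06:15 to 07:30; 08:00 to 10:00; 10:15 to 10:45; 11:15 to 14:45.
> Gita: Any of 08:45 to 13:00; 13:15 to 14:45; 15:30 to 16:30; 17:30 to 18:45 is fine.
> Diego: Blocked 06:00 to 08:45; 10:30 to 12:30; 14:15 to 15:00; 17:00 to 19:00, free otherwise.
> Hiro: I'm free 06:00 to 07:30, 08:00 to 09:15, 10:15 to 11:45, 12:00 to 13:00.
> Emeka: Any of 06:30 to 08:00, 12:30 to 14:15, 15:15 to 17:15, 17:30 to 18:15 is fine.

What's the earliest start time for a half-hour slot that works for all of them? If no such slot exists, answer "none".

12:30

Dmitri free: 07:00-07:45, 08:30-13:45, 14:15-16:45.
Ugo free: 06:15-07:30, 08:00-10:00, 10:15-10:45, 11:15-14:45.
Gita free: 08:45-13:00, 13:15-14:45, 15:30-16:30, 17:30-18:45.
Diego free: 08:45-10:30, 12:30-14:15, 15:00-17:00 (invert busy blocks within the working day).
Hiro free: 06:00-07:30, 08:00-09:15, 10:15-11:45, 12:00-13:00.
Emeka free: 06:30-08:00, 12:30-14:15, 15:15-17:15, 17:30-18:15.
Dmitri ∩ Ugo: 07:00-07:30, 08:30-10:00, 10:15-10:45, 11:15-13:45, 14:15-14:45.
Dmitri ∩ Ugo ∩ Gita: 08:45-10:00, 10:15-10:45, 11:15-13:00, 13:15-13:45, 14:15-14:45.
Dmitri ∩ Ugo ∩ Gita ∩ Diego: 08:45-10:00, 10:15-10:30, 12:30-13:00, 13:15-13:45.
Dmitri ∩ Ugo ∩ Gita ∩ Diego ∩ Hiro: 08:45-09:15, 10:15-10:30, 12:30-13:00.
Dmitri ∩ Ugo ∩ Gita ∩ Diego ∩ Hiro ∩ Emeka: 12:30-13:00.
Those are the intersection windows.
The first common window of at least 30 minutes is 12:30-13:00, so the earliest start is 12:30.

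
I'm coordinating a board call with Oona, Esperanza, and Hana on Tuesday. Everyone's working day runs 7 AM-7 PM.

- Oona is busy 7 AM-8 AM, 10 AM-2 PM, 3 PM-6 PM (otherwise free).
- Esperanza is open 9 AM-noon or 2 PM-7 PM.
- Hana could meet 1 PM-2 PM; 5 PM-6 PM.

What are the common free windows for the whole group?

Oona free: 08:00-10:00, 14:00-15:00, 18:00-19:00 (invert busy blocks within the working day).
Esperanza free: 09:00-12:00, 14:00-19:00.
Hana free: 13:00-14:00, 17:00-18:00.
Oona ∩ Esperanza: 09:00-10:00, 14:00-15:00, 18:00-19:00.
Oona ∩ Esperanza ∩ Hana: ∅.
There is no time when everyone is free.

none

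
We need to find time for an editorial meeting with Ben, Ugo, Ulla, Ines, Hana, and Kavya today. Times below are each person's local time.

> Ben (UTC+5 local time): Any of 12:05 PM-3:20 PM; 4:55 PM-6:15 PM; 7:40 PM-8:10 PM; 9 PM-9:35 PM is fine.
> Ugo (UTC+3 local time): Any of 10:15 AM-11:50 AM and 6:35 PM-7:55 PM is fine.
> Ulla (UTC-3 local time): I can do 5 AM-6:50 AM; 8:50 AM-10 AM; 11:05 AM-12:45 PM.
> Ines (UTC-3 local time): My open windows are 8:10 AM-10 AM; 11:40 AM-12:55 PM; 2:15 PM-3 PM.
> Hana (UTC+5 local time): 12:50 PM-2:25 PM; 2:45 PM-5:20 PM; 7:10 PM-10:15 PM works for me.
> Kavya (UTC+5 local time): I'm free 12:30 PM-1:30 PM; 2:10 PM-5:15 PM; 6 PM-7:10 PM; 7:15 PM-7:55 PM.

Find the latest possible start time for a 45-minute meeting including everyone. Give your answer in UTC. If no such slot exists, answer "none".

none

Ben in UTC: 07:05-10:20, 11:55-13:15, 14:40-15:10, 16:00-16:35 (subtract 5h to convert from UTC+5).
Ugo in UTC: 07:15-08:50, 15:35-16:55 (subtract 3h to convert from UTC+3).
Ulla in UTC: 08:00-09:50, 11:50-13:00, 14:05-15:45 (add 3h to convert from UTC-3).
Ines in UTC: 11:10-13:00, 14:40-15:55, 17:15-18:00 (add 3h to convert from UTC-3).
Hana in UTC: 07:50-09:25, 09:45-12:20, 14:10-17:15 (subtract 5h to convert from UTC+5).
Kavya in UTC: 07:30-08:30, 09:10-12:15, 13:00-14:10, 14:15-14:55 (subtract 5h to convert from UTC+5).
Ben ∩ Ugo: 07:15-08:50, 16:00-16:35.
Ben ∩ Ugo ∩ Ulla: 08:00-08:50.
Ben ∩ Ugo ∩ Ulla ∩ Ines: ∅.
Ben ∩ Ugo ∩ Ulla ∩ Ines ∩ Hana: ∅.
Ben ∩ Ugo ∩ Ulla ∩ Ines ∩ Hana ∩ Kavya: ∅.
There is no time when everyone is free.
No common window is at least 45 minutes long.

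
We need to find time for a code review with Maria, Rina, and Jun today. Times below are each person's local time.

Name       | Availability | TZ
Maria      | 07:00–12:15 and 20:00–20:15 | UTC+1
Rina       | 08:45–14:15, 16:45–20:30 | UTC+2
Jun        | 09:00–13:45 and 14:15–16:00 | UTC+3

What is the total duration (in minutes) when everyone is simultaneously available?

240

Maria in UTC: 06:00-11:15, 19:00-19:15 (subtract 1h to convert from UTC+1).
Rina in UTC: 06:45-12:15, 14:45-18:30 (subtract 2h to convert from UTC+2).
Jun in UTC: 06:00-10:45, 11:15-13:00 (subtract 3h to convert from UTC+3).
Maria ∩ Rina: 06:45-11:15.
Maria ∩ Rina ∩ Jun: 06:45-10:45.
That's a single block of 240 minutes.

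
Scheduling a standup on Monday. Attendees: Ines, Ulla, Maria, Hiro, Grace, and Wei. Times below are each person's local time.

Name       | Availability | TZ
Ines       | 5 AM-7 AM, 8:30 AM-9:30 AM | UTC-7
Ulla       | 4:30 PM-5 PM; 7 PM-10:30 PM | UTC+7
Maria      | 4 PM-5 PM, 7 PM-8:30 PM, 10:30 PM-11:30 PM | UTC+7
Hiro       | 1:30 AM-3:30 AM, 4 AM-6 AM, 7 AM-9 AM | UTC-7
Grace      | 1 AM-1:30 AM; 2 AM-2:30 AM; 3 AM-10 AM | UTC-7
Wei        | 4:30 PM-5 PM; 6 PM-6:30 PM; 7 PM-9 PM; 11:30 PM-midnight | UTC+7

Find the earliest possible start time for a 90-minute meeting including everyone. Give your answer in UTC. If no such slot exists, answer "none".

none

Ines in UTC: 12:00-14:00, 15:30-16:30 (add 7h to convert from UTC-7).
Ulla in UTC: 09:30-10:00, 12:00-15:30 (subtract 7h to convert from UTC+7).
Maria in UTC: 09:00-10:00, 12:00-13:30, 15:30-16:30 (subtract 7h to convert from UTC+7).
Hiro in UTC: 08:30-10:30, 11:00-13:00, 14:00-16:00 (add 7h to convert from UTC-7).
Grace in UTC: 08:00-08:30, 09:00-09:30, 10:00-17:00 (add 7h to convert from UTC-7).
Wei in UTC: 09:30-10:00, 11:00-11:30, 12:00-14:00, 16:30-17:00 (subtract 7h to convert from UTC+7).
Ines ∩ Ulla: 12:00-14:00.
Ines ∩ Ulla ∩ Maria: 12:00-13:30.
Ines ∩ Ulla ∩ Maria ∩ Hiro: 12:00-13:00.
Ines ∩ Ulla ∩ Maria ∩ Hiro ∩ Grace: 12:00-13:00.
Ines ∩ Ulla ∩ Maria ∩ Hiro ∩ Grace ∩ Wei: 12:00-13:00.
No common window is at least 90 minutes long.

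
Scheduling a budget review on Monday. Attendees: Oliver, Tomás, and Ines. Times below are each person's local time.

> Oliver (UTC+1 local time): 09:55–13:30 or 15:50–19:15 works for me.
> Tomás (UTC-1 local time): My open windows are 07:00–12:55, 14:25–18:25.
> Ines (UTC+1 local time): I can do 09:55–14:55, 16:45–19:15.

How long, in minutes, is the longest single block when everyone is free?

Oliver in UTC: 08:55-12:30, 14:50-18:15 (subtract 1h to convert from UTC+1).
Tomás in UTC: 08:00-13:55, 15:25-19:25 (add 1h to convert from UTC-1).
Ines in UTC: 08:55-13:55, 15:45-18:15 (subtract 1h to convert from UTC+1).
Oliver ∩ Tomás: 08:55-12:30, 15:25-18:15.
Oliver ∩ Tomás ∩ Ines: 08:55-12:30, 15:45-18:15.
So the common availability across everyone is 08:55-12:30, 15:45-18:15.
The longest is 08:55-12:30 at 215 minutes.

215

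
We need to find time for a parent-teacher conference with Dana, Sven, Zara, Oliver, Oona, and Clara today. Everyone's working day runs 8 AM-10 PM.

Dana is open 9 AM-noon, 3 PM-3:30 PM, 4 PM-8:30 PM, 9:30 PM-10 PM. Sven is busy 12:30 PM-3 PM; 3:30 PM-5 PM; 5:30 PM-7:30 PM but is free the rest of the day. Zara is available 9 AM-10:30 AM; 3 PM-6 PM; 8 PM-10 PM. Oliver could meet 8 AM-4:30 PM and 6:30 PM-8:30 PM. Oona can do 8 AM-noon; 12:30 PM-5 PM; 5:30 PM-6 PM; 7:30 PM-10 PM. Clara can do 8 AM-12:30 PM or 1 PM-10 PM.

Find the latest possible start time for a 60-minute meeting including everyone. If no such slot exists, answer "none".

Dana free: 09:00-12:00, 15:00-15:30, 16:00-20:30, 21:30-22:00.
Sven free: 08:00-12:30, 15:00-15:30, 17:00-17:30, 19:30-22:00 (invert busy blocks within the working day).
Zara free: 09:00-10:30, 15:00-18:00, 20:00-22:00.
Oliver free: 08:00-16:30, 18:30-20:30.
Oona free: 08:00-12:00, 12:30-17:00, 17:30-18:00, 19:30-22:00.
Clara free: 08:00-12:30, 13:00-22:00.
Dana ∩ Sven: 09:00-12:00, 15:00-15:30, 17:00-17:30, 19:30-20:30, 21:30-22:00.
Dana ∩ Sven ∩ Zara: 09:00-10:30, 15:00-15:30, 17:00-17:30, 20:00-20:30, 21:30-22:00.
Dana ∩ Sven ∩ Zara ∩ Oliver: 09:00-10:30, 15:00-15:30, 20:00-20:30.
Dana ∩ Sven ∩ Zara ∩ Oliver ∩ Oona: 09:00-10:30, 15:00-15:30, 20:00-20:30.
Dana ∩ Sven ∩ Zara ∩ Oliver ∩ Oona ∩ Clara: 09:00-10:30, 15:00-15:30, 20:00-20:30.
So the common availability across everyone is 09:00-10:30, 15:00-15:30, 20:00-20:30.
The last common window of at least 60 minutes is 09:00-10:30; a 60-minute meeting can start as late as 09:30 and still end by 10:30.

09:30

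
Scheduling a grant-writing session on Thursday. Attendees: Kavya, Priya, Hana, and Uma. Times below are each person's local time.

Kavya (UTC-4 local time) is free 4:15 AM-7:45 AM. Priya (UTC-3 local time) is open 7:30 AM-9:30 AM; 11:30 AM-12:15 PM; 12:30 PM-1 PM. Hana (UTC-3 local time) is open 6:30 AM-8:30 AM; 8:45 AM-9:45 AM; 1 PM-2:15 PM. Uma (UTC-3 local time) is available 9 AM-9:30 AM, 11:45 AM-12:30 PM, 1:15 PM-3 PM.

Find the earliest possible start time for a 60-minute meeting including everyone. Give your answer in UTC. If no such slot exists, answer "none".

none

Kavya in UTC: 08:15-11:45 (add 4h to convert from UTC-4).
Priya in UTC: 10:30-12:30, 14:30-15:15, 15:30-16:00 (add 3h to convert from UTC-3).
Hana in UTC: 09:30-11:30, 11:45-12:45, 16:00-17:15 (add 3h to convert from UTC-3).
Uma in UTC: 12:00-12:30, 14:45-15:30, 16:15-18:00 (add 3h to convert from UTC-3).
Kavya ∩ Priya: 10:30-11:45.
Kavya ∩ Priya ∩ Hana: 10:30-11:30.
Kavya ∩ Priya ∩ Hana ∩ Uma: ∅.
There is no time when everyone is free.
No common window is at least 60 minutes long.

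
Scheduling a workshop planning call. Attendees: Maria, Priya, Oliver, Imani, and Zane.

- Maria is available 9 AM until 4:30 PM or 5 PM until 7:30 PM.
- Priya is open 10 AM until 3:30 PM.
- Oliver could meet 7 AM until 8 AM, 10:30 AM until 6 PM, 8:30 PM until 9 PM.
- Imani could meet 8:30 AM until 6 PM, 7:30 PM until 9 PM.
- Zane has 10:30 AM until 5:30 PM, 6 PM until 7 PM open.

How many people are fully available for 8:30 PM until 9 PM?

2

Oliver and Imani can make the full 20:30-21:00 slot — that's 2.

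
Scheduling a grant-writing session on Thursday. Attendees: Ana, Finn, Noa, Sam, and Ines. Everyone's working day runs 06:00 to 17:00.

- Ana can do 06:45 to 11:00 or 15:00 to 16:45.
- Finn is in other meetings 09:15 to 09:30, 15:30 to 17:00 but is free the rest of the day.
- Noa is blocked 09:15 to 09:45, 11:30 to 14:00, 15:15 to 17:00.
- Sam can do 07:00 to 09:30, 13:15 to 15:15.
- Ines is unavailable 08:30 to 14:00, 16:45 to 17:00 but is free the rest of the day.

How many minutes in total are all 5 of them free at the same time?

Ana free: 06:45-11:00, 15:00-16:45.
Finn free: 06:00-09:15, 09:30-15:30 (invert busy blocks within the working day).
Noa free: 06:00-09:15, 09:45-11:30, 14:00-15:15 (invert busy blocks within the working day).
Sam free: 07:00-09:30, 13:15-15:15.
Ines free: 06:00-08:30, 14:00-16:45 (invert busy blocks within the working day).
Ana ∩ Finn: 06:45-09:15, 09:30-11:00, 15:00-15:30.
Ana ∩ Finn ∩ Noa: 06:45-09:15, 09:45-11:00, 15:00-15:15.
Ana ∩ Finn ∩ Noa ∩ Sam: 07:00-09:15, 15:00-15:15.
Ana ∩ Finn ∩ Noa ∩ Sam ∩ Ines: 07:00-08:30, 15:00-15:15.
Summing the common windows: 90 + 15 = 105 minutes.

105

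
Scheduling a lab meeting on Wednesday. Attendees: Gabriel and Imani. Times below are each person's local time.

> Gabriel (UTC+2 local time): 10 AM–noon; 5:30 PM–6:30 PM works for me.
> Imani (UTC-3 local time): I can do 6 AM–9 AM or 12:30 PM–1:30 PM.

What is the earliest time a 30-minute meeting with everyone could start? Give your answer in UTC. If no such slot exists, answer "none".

Gabriel in UTC: 08:00-10:00, 15:30-16:30 (subtract 2h to convert from UTC+2).
Imani in UTC: 09:00-12:00, 15:30-16:30 (add 3h to convert from UTC-3).
Gabriel ∩ Imani: 09:00-10:00, 15:30-16:30.
So the common availability across everyone is 09:00-10:00, 15:30-16:30.
The first common window of at least 30 minutes is 09:00-10:00, so the earliest start is 09:00.

09:00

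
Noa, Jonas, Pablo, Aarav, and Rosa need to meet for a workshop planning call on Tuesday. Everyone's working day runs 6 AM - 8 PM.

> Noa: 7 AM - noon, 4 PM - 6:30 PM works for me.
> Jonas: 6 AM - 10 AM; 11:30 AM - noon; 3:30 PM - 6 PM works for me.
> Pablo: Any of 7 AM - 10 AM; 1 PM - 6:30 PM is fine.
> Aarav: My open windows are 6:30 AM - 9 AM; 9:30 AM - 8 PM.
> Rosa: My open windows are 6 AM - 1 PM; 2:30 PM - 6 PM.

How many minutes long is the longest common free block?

120

Noa ∩ Jonas: 07:00-10:00, 11:30-12:00, 16:00-18:00.
Noa ∩ Jonas ∩ Pablo: 07:00-10:00, 16:00-18:00.
Noa ∩ Jonas ∩ Pablo ∩ Aarav: 07:00-09:00, 09:30-10:00, 16:00-18:00.
Noa ∩ Jonas ∩ Pablo ∩ Aarav ∩ Rosa: 07:00-09:00, 09:30-10:00, 16:00-18:00.
The longest is 07:00-09:00 at 120 minutes.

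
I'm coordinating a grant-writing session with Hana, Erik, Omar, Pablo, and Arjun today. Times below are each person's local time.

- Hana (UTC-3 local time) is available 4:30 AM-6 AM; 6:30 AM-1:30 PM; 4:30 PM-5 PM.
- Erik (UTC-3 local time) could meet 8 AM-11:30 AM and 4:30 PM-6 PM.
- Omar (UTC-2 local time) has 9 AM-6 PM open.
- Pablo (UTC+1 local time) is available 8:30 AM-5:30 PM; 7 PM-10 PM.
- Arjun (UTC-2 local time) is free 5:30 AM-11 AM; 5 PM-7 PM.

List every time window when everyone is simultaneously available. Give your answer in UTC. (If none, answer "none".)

11:00-13:00, 19:30-20:00

Hana in UTC: 07:30-09:00, 09:30-16:30, 19:30-20:00 (add 3h to convert from UTC-3).
Erik in UTC: 11:00-14:30, 19:30-21:00 (add 3h to convert from UTC-3).
Omar in UTC: 11:00-20:00 (add 2h to convert from UTC-2).
Pablo in UTC: 07:30-16:30, 18:00-21:00 (subtract 1h to convert from UTC+1).
Arjun in UTC: 07:30-13:00, 19:00-21:00 (add 2h to convert from UTC-2).
Hana ∩ Erik: 11:00-14:30, 19:30-20:00.
Hana ∩ Erik ∩ Omar: 11:00-14:30, 19:30-20:00.
Hana ∩ Erik ∩ Omar ∩ Pablo: 11:00-14:30, 19:30-20:00.
Hana ∩ Erik ∩ Omar ∩ Pablo ∩ Arjun: 11:00-13:00, 19:30-20:00.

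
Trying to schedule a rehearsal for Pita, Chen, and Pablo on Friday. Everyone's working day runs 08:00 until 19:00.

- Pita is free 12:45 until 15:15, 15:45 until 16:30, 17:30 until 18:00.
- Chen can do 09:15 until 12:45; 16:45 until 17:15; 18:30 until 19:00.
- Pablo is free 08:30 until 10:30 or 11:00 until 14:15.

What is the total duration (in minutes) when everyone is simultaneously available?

Pita ∩ Chen: ∅.
Pita ∩ Chen ∩ Pablo: ∅.
There is no time when everyone is free.
There is no common window, so the total is 0 minutes.

0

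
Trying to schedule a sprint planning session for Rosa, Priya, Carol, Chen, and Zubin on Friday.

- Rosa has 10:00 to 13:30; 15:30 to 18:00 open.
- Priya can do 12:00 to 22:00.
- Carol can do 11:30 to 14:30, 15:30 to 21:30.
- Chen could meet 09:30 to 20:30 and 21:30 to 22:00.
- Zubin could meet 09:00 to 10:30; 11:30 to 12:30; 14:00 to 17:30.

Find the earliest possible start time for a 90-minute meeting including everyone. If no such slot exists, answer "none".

Rosa ∩ Priya: 12:00-13:30, 15:30-18:00.
Rosa ∩ Priya ∩ Carol: 12:00-13:30, 15:30-18:00.
Rosa ∩ Priya ∩ Carol ∩ Chen: 12:00-13:30, 15:30-18:00.
Rosa ∩ Priya ∩ Carol ∩ Chen ∩ Zubin: 12:00-12:30, 15:30-17:30.
Those are the intersection windows.
The first common window of at least 90 minutes is 15:30-17:30, so the earliest start is 15:30.

15:30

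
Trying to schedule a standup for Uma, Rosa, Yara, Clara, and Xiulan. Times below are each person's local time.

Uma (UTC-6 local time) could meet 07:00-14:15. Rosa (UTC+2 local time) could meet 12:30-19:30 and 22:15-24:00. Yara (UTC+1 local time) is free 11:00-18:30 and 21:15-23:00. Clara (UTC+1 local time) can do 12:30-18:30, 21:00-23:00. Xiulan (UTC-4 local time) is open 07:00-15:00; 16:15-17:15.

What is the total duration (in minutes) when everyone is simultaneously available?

270

Uma in UTC: 13:00-20:15 (add 6h to convert from UTC-6).
Rosa in UTC: 10:30-17:30, 20:15-22:00 (subtract 2h to convert from UTC+2).
Yara in UTC: 10:00-17:30, 20:15-22:00 (subtract 1h to convert from UTC+1).
Clara in UTC: 11:30-17:30, 20:00-22:00 (subtract 1h to convert from UTC+1).
Xiulan in UTC: 11:00-19:00, 20:15-21:15 (add 4h to convert from UTC-4).
Uma ∩ Rosa: 13:00-17:30.
Uma ∩ Rosa ∩ Yara: 13:00-17:30.
Uma ∩ Rosa ∩ Yara ∩ Clara: 13:00-17:30.
Uma ∩ Rosa ∩ Yara ∩ Clara ∩ Xiulan: 13:00-17:30.
So the common availability across everyone is 13:00-17:30.
That's a single block of 270 minutes.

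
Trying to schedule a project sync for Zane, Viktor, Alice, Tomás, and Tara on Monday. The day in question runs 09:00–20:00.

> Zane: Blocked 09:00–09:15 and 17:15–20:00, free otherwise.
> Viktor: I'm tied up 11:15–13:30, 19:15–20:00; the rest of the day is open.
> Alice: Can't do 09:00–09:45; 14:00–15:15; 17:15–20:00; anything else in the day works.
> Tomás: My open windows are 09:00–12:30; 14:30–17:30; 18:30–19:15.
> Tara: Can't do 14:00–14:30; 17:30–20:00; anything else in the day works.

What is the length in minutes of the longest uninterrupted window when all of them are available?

120

Zane free: 09:15-17:15 (invert busy blocks within the working day).
Viktor free: 09:00-11:15, 13:30-19:15 (invert busy blocks within the working day).
Alice free: 09:45-14:00, 15:15-17:15 (invert busy blocks within the working day).
Tomás free: 09:00-12:30, 14:30-17:30, 18:30-19:15.
Tara free: 09:00-14:00, 14:30-17:30 (invert busy blocks within the working day).
Zane ∩ Viktor: 09:15-11:15, 13:30-17:15.
Zane ∩ Viktor ∩ Alice: 09:45-11:15, 13:30-14:00, 15:15-17:15.
Zane ∩ Viktor ∩ Alice ∩ Tomás: 09:45-11:15, 15:15-17:15.
Zane ∩ Viktor ∩ Alice ∩ Tomás ∩ Tara: 09:45-11:15, 15:15-17:15.
So the common availability across everyone is 09:45-11:15, 15:15-17:15.
The longest is 15:15-17:15 at 120 minutes.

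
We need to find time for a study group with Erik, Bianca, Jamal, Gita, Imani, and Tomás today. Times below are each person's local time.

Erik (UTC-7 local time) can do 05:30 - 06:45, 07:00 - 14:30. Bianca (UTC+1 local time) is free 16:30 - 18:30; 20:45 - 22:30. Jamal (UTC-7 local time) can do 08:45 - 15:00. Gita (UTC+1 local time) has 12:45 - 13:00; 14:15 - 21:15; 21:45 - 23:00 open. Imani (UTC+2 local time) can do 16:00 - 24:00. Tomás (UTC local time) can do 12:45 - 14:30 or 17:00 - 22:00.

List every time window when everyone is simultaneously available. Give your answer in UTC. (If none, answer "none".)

Erik in UTC: 12:30-13:45, 14:00-21:30 (add 7h to convert from UTC-7).
Bianca in UTC: 15:30-17:30, 19:45-21:30 (subtract 1h to convert from UTC+1).
Jamal in UTC: 15:45-22:00 (add 7h to convert from UTC-7).
Gita in UTC: 11:45-12:00, 13:15-20:15, 20:45-22:00 (subtract 1h to convert from UTC+1).
Imani in UTC: 14:00-22:00 (subtract 2h to convert from UTC+2).
Tomás in UTC: 12:45-14:30, 17:00-22:00.
Erik ∩ Bianca: 15:30-17:30, 19:45-21:30.
Erik ∩ Bianca ∩ Jamal: 15:45-17:30, 19:45-21:30.
Erik ∩ Bianca ∩ Jamal ∩ Gita: 15:45-17:30, 19:45-20:15, 20:45-21:30.
Erik ∩ Bianca ∩ Jamal ∩ Gita ∩ Imani: 15:45-17:30, 19:45-20:15, 20:45-21:30.
Erik ∩ Bianca ∩ Jamal ∩ Gita ∩ Imani ∩ Tomás: 17:00-17:30, 19:45-20:15, 20:45-21:30.
Those are the intersection windows.

17:00-17:30, 19:45-20:15, 20:45-21:30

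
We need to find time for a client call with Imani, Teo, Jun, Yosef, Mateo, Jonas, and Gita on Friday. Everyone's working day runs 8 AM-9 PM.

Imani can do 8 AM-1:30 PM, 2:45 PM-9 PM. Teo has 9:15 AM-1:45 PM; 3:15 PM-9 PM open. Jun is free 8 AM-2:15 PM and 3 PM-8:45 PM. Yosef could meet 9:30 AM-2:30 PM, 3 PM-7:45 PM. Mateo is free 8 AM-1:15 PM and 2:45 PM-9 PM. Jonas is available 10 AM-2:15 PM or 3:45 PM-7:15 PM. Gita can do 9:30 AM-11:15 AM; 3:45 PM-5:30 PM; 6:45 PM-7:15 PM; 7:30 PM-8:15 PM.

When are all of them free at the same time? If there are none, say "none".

10:00-11:15, 15:45-17:30, 18:45-19:15

Imani ∩ Teo: 09:15-13:30, 15:15-21:00.
Imani ∩ Teo ∩ Jun: 09:15-13:30, 15:15-20:45.
Imani ∩ Teo ∩ Jun ∩ Yosef: 09:30-13:30, 15:15-19:45.
Imani ∩ Teo ∩ Jun ∩ Yosef ∩ Mateo: 09:30-13:15, 15:15-19:45.
Imani ∩ Teo ∩ Jun ∩ Yosef ∩ Mateo ∩ Jonas: 10:00-13:15, 15:45-19:15.
Imani ∩ Teo ∩ Jun ∩ Yosef ∩ Mateo ∩ Jonas ∩ Gita: 10:00-11:15, 15:45-17:30, 18:45-19:15.
So the common availability across everyone is 10:00-11:15, 15:45-17:30, 18:45-19:15.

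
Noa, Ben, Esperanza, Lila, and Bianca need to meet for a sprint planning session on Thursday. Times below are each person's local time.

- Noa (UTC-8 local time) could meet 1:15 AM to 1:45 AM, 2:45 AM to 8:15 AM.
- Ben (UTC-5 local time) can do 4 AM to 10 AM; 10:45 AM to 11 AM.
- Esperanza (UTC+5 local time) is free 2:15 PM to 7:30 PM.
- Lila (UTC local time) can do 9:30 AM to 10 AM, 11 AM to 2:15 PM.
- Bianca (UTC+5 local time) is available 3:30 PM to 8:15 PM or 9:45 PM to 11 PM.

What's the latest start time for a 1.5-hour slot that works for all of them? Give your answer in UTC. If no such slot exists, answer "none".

12:45

Noa in UTC: 09:15-09:45, 10:45-16:15 (add 8h to convert from UTC-8).
Ben in UTC: 09:00-15:00, 15:45-16:00 (add 5h to convert from UTC-5).
Esperanza in UTC: 09:15-14:30 (subtract 5h to convert from UTC+5).
Lila in UTC: 09:30-10:00, 11:00-14:15.
Bianca in UTC: 10:30-15:15, 16:45-18:00 (subtract 5h to convert from UTC+5).
Noa ∩ Ben: 09:15-09:45, 10:45-15:00, 15:45-16:00.
Noa ∩ Ben ∩ Esperanza: 09:15-09:45, 10:45-14:30.
Noa ∩ Ben ∩ Esperanza ∩ Lila: 09:30-09:45, 11:00-14:15.
Noa ∩ Ben ∩ Esperanza ∩ Lila ∩ Bianca: 11:00-14:15.
So the common availability across everyone is 11:00-14:15.
The last common window of at least 90 minutes is 11:00-14:15; a 90-minute meeting can start as late as 12:45 and still end by 14:15.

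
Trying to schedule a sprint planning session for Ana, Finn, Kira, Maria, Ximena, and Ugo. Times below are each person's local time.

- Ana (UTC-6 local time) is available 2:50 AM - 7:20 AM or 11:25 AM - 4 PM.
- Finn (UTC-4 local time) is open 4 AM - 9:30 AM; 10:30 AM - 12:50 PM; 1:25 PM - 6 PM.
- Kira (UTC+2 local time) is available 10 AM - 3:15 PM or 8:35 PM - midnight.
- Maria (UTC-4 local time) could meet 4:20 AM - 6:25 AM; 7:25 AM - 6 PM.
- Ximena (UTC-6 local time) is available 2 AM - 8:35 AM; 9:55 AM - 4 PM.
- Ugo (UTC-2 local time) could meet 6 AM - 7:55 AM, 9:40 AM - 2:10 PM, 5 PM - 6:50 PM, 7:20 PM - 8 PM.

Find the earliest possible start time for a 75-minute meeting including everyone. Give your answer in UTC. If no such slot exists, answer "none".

11:40

Ana in UTC: 08:50-13:20, 17:25-22:00 (add 6h to convert from UTC-6).
Finn in UTC: 08:00-13:30, 14:30-16:50, 17:25-22:00 (add 4h to convert from UTC-4).
Kira in UTC: 08:00-13:15, 18:35-22:00 (subtract 2h to convert from UTC+2).
Maria in UTC: 08:20-10:25, 11:25-22:00 (add 4h to convert from UTC-4).
Ximena in UTC: 08:00-14:35, 15:55-22:00 (add 6h to convert from UTC-6).
Ugo in UTC: 08:00-09:55, 11:40-16:10, 19:00-20:50, 21:20-22:00 (add 2h to convert from UTC-2).
Ana ∩ Finn: 08:50-13:20, 17:25-22:00.
Ana ∩ Finn ∩ Kira: 08:50-13:15, 18:35-22:00.
Ana ∩ Finn ∩ Kira ∩ Maria: 08:50-10:25, 11:25-13:15, 18:35-22:00.
Ana ∩ Finn ∩ Kira ∩ Maria ∩ Ximena: 08:50-10:25, 11:25-13:15, 18:35-22:00.
Ana ∩ Finn ∩ Kira ∩ Maria ∩ Ximena ∩ Ugo: 08:50-09:55, 11:40-13:15, 19:00-20:50, 21:20-22:00.
The first common window of at least 75 minutes is 11:40-13:15, so the earliest start is 11:40.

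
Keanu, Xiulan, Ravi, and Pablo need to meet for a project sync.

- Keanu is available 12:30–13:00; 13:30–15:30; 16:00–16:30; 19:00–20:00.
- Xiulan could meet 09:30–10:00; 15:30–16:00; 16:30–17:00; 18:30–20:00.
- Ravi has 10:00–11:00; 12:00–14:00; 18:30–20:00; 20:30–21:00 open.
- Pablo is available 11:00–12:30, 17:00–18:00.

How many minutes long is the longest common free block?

0

Keanu ∩ Xiulan: 19:00-20:00.
Keanu ∩ Xiulan ∩ Ravi: 19:00-20:00.
Keanu ∩ Xiulan ∩ Ravi ∩ Pablo: ∅.
There is no time when everyone is free.
No common window exists, so the longest block is 0 minutes.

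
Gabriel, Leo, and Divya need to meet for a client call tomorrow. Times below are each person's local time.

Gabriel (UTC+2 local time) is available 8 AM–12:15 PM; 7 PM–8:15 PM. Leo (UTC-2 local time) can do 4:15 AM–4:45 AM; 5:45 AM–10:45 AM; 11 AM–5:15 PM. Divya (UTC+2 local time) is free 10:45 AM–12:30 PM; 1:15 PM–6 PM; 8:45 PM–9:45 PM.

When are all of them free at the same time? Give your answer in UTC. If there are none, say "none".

08:45-10:15

Gabriel in UTC: 06:00-10:15, 17:00-18:15 (subtract 2h to convert from UTC+2).
Leo in UTC: 06:15-06:45, 07:45-12:45, 13:00-19:15 (add 2h to convert from UTC-2).
Divya in UTC: 08:45-10:30, 11:15-16:00, 18:45-19:45 (subtract 2h to convert from UTC+2).
Gabriel ∩ Leo: 06:15-06:45, 07:45-10:15, 17:00-18:15.
Gabriel ∩ Leo ∩ Divya: 08:45-10:15.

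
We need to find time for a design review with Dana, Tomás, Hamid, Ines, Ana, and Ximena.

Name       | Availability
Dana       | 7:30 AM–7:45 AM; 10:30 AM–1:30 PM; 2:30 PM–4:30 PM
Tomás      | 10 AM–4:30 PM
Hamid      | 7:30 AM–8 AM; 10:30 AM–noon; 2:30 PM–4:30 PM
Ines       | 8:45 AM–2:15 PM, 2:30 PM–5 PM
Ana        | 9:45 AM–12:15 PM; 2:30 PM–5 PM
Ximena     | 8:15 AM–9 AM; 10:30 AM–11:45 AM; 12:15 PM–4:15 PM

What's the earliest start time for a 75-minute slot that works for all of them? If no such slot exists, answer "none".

Dana ∩ Tomás: 10:30-13:30, 14:30-16:30.
Dana ∩ Tomás ∩ Hamid: 10:30-12:00, 14:30-16:30.
Dana ∩ Tomás ∩ Hamid ∩ Ines: 10:30-12:00, 14:30-16:30.
Dana ∩ Tomás ∩ Hamid ∩ Ines ∩ Ana: 10:30-12:00, 14:30-16:30.
Dana ∩ Tomás ∩ Hamid ∩ Ines ∩ Ana ∩ Ximena: 10:30-11:45, 14:30-16:15.
The first common window of at least 75 minutes is 10:30-11:45, so the earliest start is 10:30.

10:30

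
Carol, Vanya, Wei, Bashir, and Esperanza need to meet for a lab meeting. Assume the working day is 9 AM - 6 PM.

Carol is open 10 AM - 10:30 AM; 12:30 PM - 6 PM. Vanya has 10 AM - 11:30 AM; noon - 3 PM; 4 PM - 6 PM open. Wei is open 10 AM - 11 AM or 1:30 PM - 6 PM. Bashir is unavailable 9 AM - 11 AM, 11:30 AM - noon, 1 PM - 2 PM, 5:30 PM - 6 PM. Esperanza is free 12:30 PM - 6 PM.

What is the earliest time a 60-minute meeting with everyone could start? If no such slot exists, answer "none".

14:00

Carol free: 10:00-10:30, 12:30-18:00.
Vanya free: 10:00-11:30, 12:00-15:00, 16:00-18:00.
Wei free: 10:00-11:00, 13:30-18:00.
Bashir free: 11:00-11:30, 12:00-13:00, 14:00-17:30 (invert busy blocks within the working day).
Esperanza free: 12:30-18:00.
Carol ∩ Vanya: 10:00-10:30, 12:30-15:00, 16:00-18:00.
Carol ∩ Vanya ∩ Wei: 10:00-10:30, 13:30-15:00, 16:00-18:00.
Carol ∩ Vanya ∩ Wei ∩ Bashir: 14:00-15:00, 16:00-17:30.
Carol ∩ Vanya ∩ Wei ∩ Bashir ∩ Esperanza: 14:00-15:00, 16:00-17:30.
So the common availability across everyone is 14:00-15:00, 16:00-17:30.
The first common window of at least 60 minutes is 14:00-15:00, so the earliest start is 14:00.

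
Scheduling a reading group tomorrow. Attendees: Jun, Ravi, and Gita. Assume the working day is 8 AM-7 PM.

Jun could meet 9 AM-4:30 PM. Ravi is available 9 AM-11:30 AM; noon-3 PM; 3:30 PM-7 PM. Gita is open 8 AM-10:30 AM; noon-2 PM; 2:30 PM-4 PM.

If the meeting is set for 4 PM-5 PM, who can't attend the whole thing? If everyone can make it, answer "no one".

Gita, Jun

Jun: not fully free for 16:00-17:00. Ravi: free for 16:00-17:00. Gita: not fully free for 16:00-17:00.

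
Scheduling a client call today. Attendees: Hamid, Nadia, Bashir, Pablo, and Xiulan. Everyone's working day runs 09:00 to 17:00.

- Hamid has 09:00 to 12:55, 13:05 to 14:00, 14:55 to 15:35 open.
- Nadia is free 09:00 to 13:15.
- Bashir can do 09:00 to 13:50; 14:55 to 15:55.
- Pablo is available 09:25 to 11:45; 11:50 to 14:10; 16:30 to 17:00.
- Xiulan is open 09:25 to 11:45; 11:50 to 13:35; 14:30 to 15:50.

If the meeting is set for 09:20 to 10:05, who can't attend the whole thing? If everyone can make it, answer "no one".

Hamid: free for 09:20-10:05. Nadia: free for 09:20-10:05. Bashir: free for 09:20-10:05. Pablo: not fully free for 09:20-10:05. Xiulan: not fully free for 09:20-10:05.

Pablo, Xiulan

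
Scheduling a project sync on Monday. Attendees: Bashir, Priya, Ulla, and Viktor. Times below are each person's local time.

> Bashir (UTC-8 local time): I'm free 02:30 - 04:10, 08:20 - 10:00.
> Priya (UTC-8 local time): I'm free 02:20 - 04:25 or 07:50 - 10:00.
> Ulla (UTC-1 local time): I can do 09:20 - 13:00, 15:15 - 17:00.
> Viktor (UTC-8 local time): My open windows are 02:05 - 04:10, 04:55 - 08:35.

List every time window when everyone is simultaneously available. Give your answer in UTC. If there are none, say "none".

Bashir in UTC: 10:30-12:10, 16:20-18:00 (add 8h to convert from UTC-8).
Priya in UTC: 10:20-12:25, 15:50-18:00 (add 8h to convert from UTC-8).
Ulla in UTC: 10:20-14:00, 16:15-18:00 (add 1h to convert from UTC-1).
Viktor in UTC: 10:05-12:10, 12:55-16:35 (add 8h to convert from UTC-8).
Bashir ∩ Priya: 10:30-12:10, 16:20-18:00.
Bashir ∩ Priya ∩ Ulla: 10:30-12:10, 16:20-18:00.
Bashir ∩ Priya ∩ Ulla ∩ Viktor: 10:30-12:10, 16:20-16:35.

10:30-12:10, 16:20-16:35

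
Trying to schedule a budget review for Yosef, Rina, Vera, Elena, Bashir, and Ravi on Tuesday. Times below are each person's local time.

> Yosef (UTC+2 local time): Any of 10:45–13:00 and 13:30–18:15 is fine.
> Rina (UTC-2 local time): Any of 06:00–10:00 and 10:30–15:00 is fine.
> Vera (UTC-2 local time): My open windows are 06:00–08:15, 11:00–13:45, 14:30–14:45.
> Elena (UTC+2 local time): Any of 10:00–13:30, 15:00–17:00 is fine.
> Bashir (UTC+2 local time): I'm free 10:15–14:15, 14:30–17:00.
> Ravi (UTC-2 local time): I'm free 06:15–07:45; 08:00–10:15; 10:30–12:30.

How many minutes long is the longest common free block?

90

Yosef in UTC: 08:45-11:00, 11:30-16:15 (subtract 2h to convert from UTC+2).
Rina in UTC: 08:00-12:00, 12:30-17:00 (add 2h to convert from UTC-2).
Vera in UTC: 08:00-10:15, 13:00-15:45, 16:30-16:45 (add 2h to convert from UTC-2).
Elena in UTC: 08:00-11:30, 13:00-15:00 (subtract 2h to convert from UTC+2).
Bashir in UTC: 08:15-12:15, 12:30-15:00 (subtract 2h to convert from UTC+2).
Ravi in UTC: 08:15-09:45, 10:00-12:15, 12:30-14:30 (add 2h to convert from UTC-2).
Yosef ∩ Rina: 08:45-11:00, 11:30-12:00, 12:30-16:15.
Yosef ∩ Rina ∩ Vera: 08:45-10:15, 13:00-15:45.
Yosef ∩ Rina ∩ Vera ∩ Elena: 08:45-10:15, 13:00-15:00.
Yosef ∩ Rina ∩ Vera ∩ Elena ∩ Bashir: 08:45-10:15, 13:00-15:00.
Yosef ∩ Rina ∩ Vera ∩ Elena ∩ Bashir ∩ Ravi: 08:45-09:45, 10:00-10:15, 13:00-14:30.
Those are the intersection windows.
The longest is 13:00-14:30 at 90 minutes.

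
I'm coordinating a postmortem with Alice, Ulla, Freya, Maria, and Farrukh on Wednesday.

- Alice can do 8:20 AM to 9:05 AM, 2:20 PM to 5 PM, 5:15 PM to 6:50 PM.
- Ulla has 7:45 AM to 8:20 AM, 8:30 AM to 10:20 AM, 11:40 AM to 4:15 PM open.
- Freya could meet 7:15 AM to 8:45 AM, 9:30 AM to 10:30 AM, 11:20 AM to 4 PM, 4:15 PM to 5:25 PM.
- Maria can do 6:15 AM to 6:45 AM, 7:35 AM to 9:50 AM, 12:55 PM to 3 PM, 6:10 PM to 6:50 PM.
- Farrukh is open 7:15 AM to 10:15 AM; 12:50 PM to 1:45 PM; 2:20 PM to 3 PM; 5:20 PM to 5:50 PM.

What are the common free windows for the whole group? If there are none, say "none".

Alice ∩ Ulla: 08:30-09:05, 14:20-16:15.
Alice ∩ Ulla ∩ Freya: 08:30-08:45, 14:20-16:00.
Alice ∩ Ulla ∩ Freya ∩ Maria: 08:30-08:45, 14:20-15:00.
Alice ∩ Ulla ∩ Freya ∩ Maria ∩ Farrukh: 08:30-08:45, 14:20-15:00.

08:30-08:45, 14:20-15:00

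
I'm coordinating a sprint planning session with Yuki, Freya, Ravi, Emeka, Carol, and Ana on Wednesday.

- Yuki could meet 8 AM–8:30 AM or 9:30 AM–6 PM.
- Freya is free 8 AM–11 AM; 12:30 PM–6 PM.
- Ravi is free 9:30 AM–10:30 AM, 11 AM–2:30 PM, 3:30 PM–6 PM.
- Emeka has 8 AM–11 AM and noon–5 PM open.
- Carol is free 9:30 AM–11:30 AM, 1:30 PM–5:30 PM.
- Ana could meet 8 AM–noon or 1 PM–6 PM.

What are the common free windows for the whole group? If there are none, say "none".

09:30-10:30, 13:30-14:30, 15:30-17:00

Yuki ∩ Freya: 08:00-08:30, 09:30-11:00, 12:30-18:00.
Yuki ∩ Freya ∩ Ravi: 09:30-10:30, 12:30-14:30, 15:30-18:00.
Yuki ∩ Freya ∩ Ravi ∩ Emeka: 09:30-10:30, 12:30-14:30, 15:30-17:00.
Yuki ∩ Freya ∩ Ravi ∩ Emeka ∩ Carol: 09:30-10:30, 13:30-14:30, 15:30-17:00.
Yuki ∩ Freya ∩ Ravi ∩ Emeka ∩ Carol ∩ Ana: 09:30-10:30, 13:30-14:30, 15:30-17:00.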